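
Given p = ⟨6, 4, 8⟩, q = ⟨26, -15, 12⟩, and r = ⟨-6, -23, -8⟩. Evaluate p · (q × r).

-2584

q × r:
i: (-15)·(-8) - 12·(-23) = 120 - (-276) = 396
j: 12·(-6) - 26·(-8) = -72 - (-208) = 136
k: 26·(-23) - (-15)·(-6) = -598 - 90 = -688
q × r = (396, 136, -688)
p · (q × r) = 6·396 + 4·136 + 8·(-688) = 2376 + 544 - 5504 = -2584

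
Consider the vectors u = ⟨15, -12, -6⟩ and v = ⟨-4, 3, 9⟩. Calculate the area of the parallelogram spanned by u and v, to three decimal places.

i: (-12)·9 - (-6)·3 = -108 - (-18) = -90
j: (-6)·(-4) - 15·9 = 24 - 135 = -111
k: 15·3 - (-12)·(-4) = 45 - 48 = -3
u × v = (-90, -111, -3)
|u × v| = √((-90)² + (-111)² + (-3)²) = √20430 ≈ 142.9336

142.934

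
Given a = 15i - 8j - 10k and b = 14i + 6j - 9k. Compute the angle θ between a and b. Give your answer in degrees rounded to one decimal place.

a · b = 15·14 + (-8)·6 + (-10)·(-9) = 210 - 48 + 90 = 252
|a|² = 225 + 64 + 100 = 389,  |a| = √389 ≈ 19.723083
|b|² = 196 + 36 + 81 = 313,  |b| = √313 ≈ 17.691806
cos θ = 252 / (19.723083 · 17.691806) ≈ 0.72219
θ = arccos(0.72219) ≈ 43.8°

43.8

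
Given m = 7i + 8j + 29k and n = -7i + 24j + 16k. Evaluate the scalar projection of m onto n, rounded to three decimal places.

20.450

m · n = 7·(-7) + 8·24 + 29·16 = -49 + 192 + 464 = 607
|n| = √(49 + 576 + 256) = √881 ≈ 29.6816
comp_n m = 607 / √881 ≈ 20.450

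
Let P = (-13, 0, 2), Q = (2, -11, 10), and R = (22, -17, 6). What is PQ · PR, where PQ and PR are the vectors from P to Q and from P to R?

PQ = Q − P = (15, -11, 8)
PR = R − P = (35, -17, 4)
PQ · PR = 15·35 + (-11)·(-17) + 8·4 = 525 + 187 + 32 = 744

744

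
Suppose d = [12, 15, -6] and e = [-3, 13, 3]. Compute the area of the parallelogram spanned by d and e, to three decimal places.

236.335

i: 15·3 - (-6)·13 = 45 - (-78) = 123
j: (-6)·(-3) - 12·3 = 18 - 36 = -18
k: 12·13 - 15·(-3) = 156 - (-45) = 201
d × e = (123, -18, 201)
|d × e| = √(123² + (-18)² + 201²) = √55854 ≈ 236.3345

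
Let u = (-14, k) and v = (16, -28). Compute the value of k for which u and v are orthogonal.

-8

u · v = (-14)·16 + k·(-28) = -224 - 28k
Set equal to 0: -28k = 224, so k = -8.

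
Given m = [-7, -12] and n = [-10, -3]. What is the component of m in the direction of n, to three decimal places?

10.153

m · n = (-7)·(-10) + (-12)·(-3) = 70 + 36 = 106
|n| = √(100 + 9) = √109 ≈ 10.4403
comp_n m = 106 / √109 ≈ 10.153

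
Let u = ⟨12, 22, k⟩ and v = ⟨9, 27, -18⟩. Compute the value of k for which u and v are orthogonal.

u · v = 12·9 + 22·27 + k·(-18) = 702 - 18k
Set equal to 0: -18k = -702, so k = 39.

39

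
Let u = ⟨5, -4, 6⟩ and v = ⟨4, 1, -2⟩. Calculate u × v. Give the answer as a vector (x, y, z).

(2, 34, 21)

i: (-4)·(-2) - 6·1 = 8 - 6 = 2
j: 6·4 - 5·(-2) = 24 - (-10) = 34
k: 5·1 - (-4)·4 = 5 - (-16) = 21
u × v = (2, 34, 21)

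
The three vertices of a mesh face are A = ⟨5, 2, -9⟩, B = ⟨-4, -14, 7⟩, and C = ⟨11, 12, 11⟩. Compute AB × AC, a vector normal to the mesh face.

AB = (-9, -16, 16)
AC = (6, 10, 20)
i: (-16)·20 - 16·10 = -320 - 160 = -480
j: 16·6 - (-9)·20 = 96 - (-180) = 276
k: (-9)·10 - (-16)·6 = -90 - (-96) = 6
AB × AC = (-480, 276, 6)

(-480, 276, 6)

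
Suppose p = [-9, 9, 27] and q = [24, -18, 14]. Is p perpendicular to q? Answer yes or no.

yes

p · q = (-9)·24 + 9·(-18) + 27·14 = -216 - 162 + 378 = 0
Zero, so the vectors are orthogonal.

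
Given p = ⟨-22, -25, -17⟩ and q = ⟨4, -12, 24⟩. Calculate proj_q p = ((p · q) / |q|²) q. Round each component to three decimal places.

(-1.065, 3.196, -6.391)

p · q = (-22)·4 + (-25)·(-12) + (-17)·24 = -88 + 300 - 408 = -196
|q|² = 16 + 144 + 576 = 736
proj_q p = (-196/736) · (4, -12, 24) ≈ (-1.065, 3.196, -6.391)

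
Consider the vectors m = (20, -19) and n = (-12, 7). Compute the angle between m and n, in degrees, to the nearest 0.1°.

m · n = 20·(-12) + (-19)·7 = -240 - 133 = -373
|m|² = 400 + 361 = 761,  |m| = √761 ≈ 27.586228
|n|² = 144 + 49 = 193,  |n| = √193 ≈ 13.892444
cos θ = -373 / (27.586228 · 13.892444) ≈ -0.97328
θ = arccos(-0.97328) ≈ 166.7°

166.7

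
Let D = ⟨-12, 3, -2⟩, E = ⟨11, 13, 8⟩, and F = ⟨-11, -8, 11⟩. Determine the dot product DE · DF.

43

DE = E − D = (23, 10, 10)
DF = F − D = (1, -11, 13)
DE · DF = 23·1 + 10·(-11) + 10·13 = 23 - 110 + 130 = 43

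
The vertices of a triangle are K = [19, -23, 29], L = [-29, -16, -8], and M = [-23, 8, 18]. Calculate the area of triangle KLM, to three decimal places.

951.737

KL = (-48, 7, -37),  KM = (-42, 31, -11)
i: 7·(-11) - (-37)·31 = -77 - (-1147) = 1070
j: (-37)·(-42) - (-48)·(-11) = 1554 - 528 = 1026
k: (-48)·31 - 7·(-42) = -1488 - (-294) = -1194
KL × KM = (1070, 1026, -1194)
|KL × KM| = √3623212 ≈ 1903.4737
area = ½ · 1903.4737 ≈ 951.737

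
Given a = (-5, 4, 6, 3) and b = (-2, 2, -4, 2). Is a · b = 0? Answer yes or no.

a · b = (-5)·(-2) + 4·2 + 6·(-4) + 3·2 = 10 + 8 - 24 + 6 = 0
Zero, so the vectors are orthogonal.

yes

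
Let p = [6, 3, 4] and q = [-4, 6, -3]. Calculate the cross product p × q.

(-33, 2, 48)

i: 3·(-3) - 4·6 = -9 - 24 = -33
j: 4·(-4) - 6·(-3) = -16 - (-18) = 2
k: 6·6 - 3·(-4) = 36 - (-12) = 48
p × q = (-33, 2, 48)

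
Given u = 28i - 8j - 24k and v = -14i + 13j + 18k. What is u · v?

u · v = 28·(-14) + (-8)·13 + (-24)·18 = -392 - 104 - 432 = -928

-928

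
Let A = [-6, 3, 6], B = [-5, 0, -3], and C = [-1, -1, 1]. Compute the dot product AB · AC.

62

AB = B − A = (1, -3, -9)
AC = C − A = (5, -4, -5)
AB · AC = 1·5 + (-3)·(-4) + (-9)·(-5) = 5 + 12 + 45 = 62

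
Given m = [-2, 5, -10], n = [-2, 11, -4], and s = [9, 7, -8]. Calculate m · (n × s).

990

n × s:
i: 11·(-8) - (-4)·7 = -88 - (-28) = -60
j: (-4)·9 - (-2)·(-8) = -36 - 16 = -52
k: (-2)·7 - 11·9 = -14 - 99 = -113
n × s = (-60, -52, -113)
m · (n × s) = (-2)·(-60) + 5·(-52) + (-10)·(-113) = 120 - 260 + 1130 = 990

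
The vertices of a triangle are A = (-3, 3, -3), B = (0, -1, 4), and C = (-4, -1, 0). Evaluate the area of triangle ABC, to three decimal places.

AB = (3, -4, 7),  AC = (-1, -4, 3)
i: (-4)·3 - 7·(-4) = -12 - (-28) = 16
j: 7·(-1) - 3·3 = -7 - 9 = -16
k: 3·(-4) - (-4)·(-1) = -12 - 4 = -16
AB × AC = (16, -16, -16)
|AB × AC| = √768 ≈ 27.7128
area = ½ · 27.7128 ≈ 13.856

13.856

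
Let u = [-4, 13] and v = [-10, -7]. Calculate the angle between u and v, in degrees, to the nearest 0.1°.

107.9

u · v = (-4)·(-10) + 13·(-7) = 40 - 91 = -51
|u|² = 16 + 169 = 185,  |u| = √185 ≈ 13.601471
|v|² = 100 + 49 = 149,  |v| = √149 ≈ 12.206556
cos θ = -51 / (13.601471 · 12.206556) ≈ -0.30718
θ = arccos(-0.30718) ≈ 107.9°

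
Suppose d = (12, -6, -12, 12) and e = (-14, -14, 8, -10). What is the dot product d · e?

-300

d · e = 12·(-14) + (-6)·(-14) + (-12)·8 + 12·(-10) = -168 + 84 - 96 - 120 = -300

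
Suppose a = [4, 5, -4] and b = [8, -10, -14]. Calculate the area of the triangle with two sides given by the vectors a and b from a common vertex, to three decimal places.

69.058

i: 5·(-14) - (-4)·(-10) = -70 - 40 = -110
j: (-4)·8 - 4·(-14) = -32 - (-56) = 24
k: 4·(-10) - 5·8 = -40 - 40 = -80
a × b = (-110, 24, -80)
|a × b| = √((-110)² + 24² + (-80)²) = √19076 ≈ 138.1159
area = ½ · 138.1159 ≈ 69.058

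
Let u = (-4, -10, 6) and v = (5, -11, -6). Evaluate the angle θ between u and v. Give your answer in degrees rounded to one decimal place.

71.1

u · v = (-4)·5 + (-10)·(-11) + 6·(-6) = -20 + 110 - 36 = 54
|u|² = 16 + 100 + 36 = 152,  |u| = √152 ≈ 12.328828
|v|² = 25 + 121 + 36 = 182,  |v| = √182 ≈ 13.490738
cos θ = 54 / (12.328828 · 13.490738) ≈ 0.32467
θ = arccos(0.32467) ≈ 71.1°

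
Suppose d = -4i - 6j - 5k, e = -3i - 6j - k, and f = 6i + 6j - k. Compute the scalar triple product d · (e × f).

-84

e × f:
i: (-6)·(-1) - (-1)·6 = 6 - (-6) = 12
j: (-1)·6 - (-3)·(-1) = -6 - 3 = -9
k: (-3)·6 - (-6)·6 = -18 - (-36) = 18
e × f = (12, -9, 18)
d · (e × f) = (-4)·12 + (-6)·(-9) + (-5)·18 = -48 + 54 - 90 = -84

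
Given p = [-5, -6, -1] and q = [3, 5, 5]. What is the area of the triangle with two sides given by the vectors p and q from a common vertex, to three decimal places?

i: (-6)·5 - (-1)·5 = -30 - (-5) = -25
j: (-1)·3 - (-5)·5 = -3 - (-25) = 22
k: (-5)·5 - (-6)·3 = -25 - (-18) = -7
p × q = (-25, 22, -7)
|p × q| = √((-25)² + 22² + (-7)²) = √1158 ≈ 34.0294
area = ½ · 34.0294 ≈ 17.015

17.015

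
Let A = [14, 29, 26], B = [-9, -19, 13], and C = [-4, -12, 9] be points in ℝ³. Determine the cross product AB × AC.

(283, -157, 79)

AB = (-23, -48, -13)
AC = (-18, -41, -17)
i: (-48)·(-17) - (-13)·(-41) = 816 - 533 = 283
j: (-13)·(-18) - (-23)·(-17) = 234 - 391 = -157
k: (-23)·(-41) - (-48)·(-18) = 943 - 864 = 79
AB × AC = (283, -157, 79)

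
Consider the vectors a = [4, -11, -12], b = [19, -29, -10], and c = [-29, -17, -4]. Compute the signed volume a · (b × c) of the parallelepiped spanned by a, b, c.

b × c:
i: (-29)·(-4) - (-10)·(-17) = 116 - 170 = -54
j: (-10)·(-29) - 19·(-4) = 290 - (-76) = 366
k: 19·(-17) - (-29)·(-29) = -323 - 841 = -1164
b × c = (-54, 366, -1164)
a · (b × c) = 4·(-54) + (-11)·366 + (-12)·(-1164) = -216 - 4026 + 13968 = 9726

9726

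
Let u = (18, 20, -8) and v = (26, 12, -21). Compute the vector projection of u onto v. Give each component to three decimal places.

(18.062, 8.336, -14.588)

u · v = 18·26 + 20·12 + (-8)·(-21) = 468 + 240 + 168 = 876
|v|² = 676 + 144 + 441 = 1261
proj_v u = (876/1261) · (26, 12, -21) ≈ (18.062, 8.336, -14.588)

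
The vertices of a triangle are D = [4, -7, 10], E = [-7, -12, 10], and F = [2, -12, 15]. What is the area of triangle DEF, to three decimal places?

37.666

DE = (-11, -5, 0),  DF = (-2, -5, 5)
i: (-5)·5 - 0·(-5) = -25 - 0 = -25
j: 0·(-2) - (-11)·5 = 0 - (-55) = 55
k: (-11)·(-5) - (-5)·(-2) = 55 - 10 = 45
DE × DF = (-25, 55, 45)
|DE × DF| = √5675 ≈ 75.3326
area = ½ · 75.3326 ≈ 37.666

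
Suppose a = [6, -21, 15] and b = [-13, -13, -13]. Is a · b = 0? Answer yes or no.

a · b = 6·(-13) + (-21)·(-13) + 15·(-13) = -78 + 273 - 195 = 0
Zero, so the vectors are orthogonal.

yes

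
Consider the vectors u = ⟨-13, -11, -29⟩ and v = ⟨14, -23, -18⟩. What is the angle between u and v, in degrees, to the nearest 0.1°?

57.0

u · v = (-13)·14 + (-11)·(-23) + (-29)·(-18) = -182 + 253 + 522 = 593
|u|² = 169 + 121 + 841 = 1131,  |u| = √1131 ≈ 33.630343
|v|² = 196 + 529 + 324 = 1049,  |v| = √1049 ≈ 32.388269
cos θ = 593 / (33.630343 · 32.388269) ≈ 0.54442
θ = arccos(0.54442) ≈ 57.0°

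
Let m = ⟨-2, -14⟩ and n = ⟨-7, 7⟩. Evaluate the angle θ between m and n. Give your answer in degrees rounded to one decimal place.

m · n = (-2)·(-7) + (-14)·7 = 14 - 98 = -84
|m|² = 4 + 196 = 200,  |m| = √200 ≈ 14.142136
|n|² = 49 + 49 = 98,  |n| = √98 ≈ 9.899495
cos θ = -84 / (14.142136 · 9.899495) ≈ -0.60000
θ = arccos(-0.60000) ≈ 126.9°

126.9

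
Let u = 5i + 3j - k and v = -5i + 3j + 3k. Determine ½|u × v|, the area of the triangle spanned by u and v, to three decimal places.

16.912

i: 3·3 - (-1)·3 = 9 - (-3) = 12
j: (-1)·(-5) - 5·3 = 5 - 15 = -10
k: 5·3 - 3·(-5) = 15 - (-15) = 30
u × v = (12, -10, 30)
|u × v| = √(12² + (-10)² + 30²) = √1144 ≈ 33.8231
area = ½ · 33.8231 ≈ 16.912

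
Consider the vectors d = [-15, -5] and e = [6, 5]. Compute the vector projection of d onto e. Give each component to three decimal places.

(-11.311, -9.426)

d · e = (-15)·6 + (-5)·5 = -90 - 25 = -115
|e|² = 36 + 25 = 61
proj_e d = (-115/61) · (6, 5) ≈ (-11.311, -9.426)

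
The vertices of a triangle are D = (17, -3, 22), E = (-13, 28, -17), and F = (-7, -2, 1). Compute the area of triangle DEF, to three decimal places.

494.463

DE = (-30, 31, -39),  DF = (-24, 1, -21)
i: 31·(-21) - (-39)·1 = -651 - (-39) = -612
j: (-39)·(-24) - (-30)·(-21) = 936 - 630 = 306
k: (-30)·1 - 31·(-24) = -30 - (-744) = 714
DE × DF = (-612, 306, 714)
|DE × DF| = √977976 ≈ 988.9267
area = ½ · 988.9267 ≈ 494.463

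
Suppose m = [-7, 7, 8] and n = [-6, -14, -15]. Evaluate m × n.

(7, -153, 140)

i: 7·(-15) - 8·(-14) = -105 - (-112) = 7
j: 8·(-6) - (-7)·(-15) = -48 - 105 = -153
k: (-7)·(-14) - 7·(-6) = 98 - (-42) = 140
m × n = (7, -153, 140)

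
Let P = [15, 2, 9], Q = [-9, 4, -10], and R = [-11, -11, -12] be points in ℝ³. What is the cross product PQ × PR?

PQ = (-24, 2, -19)
PR = (-26, -13, -21)
i: 2·(-21) - (-19)·(-13) = -42 - 247 = -289
j: (-19)·(-26) - (-24)·(-21) = 494 - 504 = -10
k: (-24)·(-13) - 2·(-26) = 312 - (-52) = 364
PQ × PR = (-289, -10, 364)

(-289, -10, 364)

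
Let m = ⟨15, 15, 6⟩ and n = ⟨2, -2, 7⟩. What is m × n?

i: 15·7 - 6·(-2) = 105 - (-12) = 117
j: 6·2 - 15·7 = 12 - 105 = -93
k: 15·(-2) - 15·2 = -30 - 30 = -60
m × n = (117, -93, -60)

(117, -93, -60)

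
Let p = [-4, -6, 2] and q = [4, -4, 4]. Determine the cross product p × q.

(-16, 24, 40)

i: (-6)·4 - 2·(-4) = -24 - (-8) = -16
j: 2·4 - (-4)·4 = 8 - (-16) = 24
k: (-4)·(-4) - (-6)·4 = 16 - (-24) = 40
p × q = (-16, 24, 40)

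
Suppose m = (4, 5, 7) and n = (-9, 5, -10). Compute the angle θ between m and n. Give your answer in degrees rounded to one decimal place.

126.5

m · n = 4·(-9) + 5·5 + 7·(-10) = -36 + 25 - 70 = -81
|m|² = 16 + 25 + 49 = 90,  |m| = √90 ≈ 9.486833
|n|² = 81 + 25 + 100 = 206,  |n| = √206 ≈ 14.352700
cos θ = -81 / (9.486833 · 14.352700) ≈ -0.59488
θ = arccos(-0.59488) ≈ 126.5°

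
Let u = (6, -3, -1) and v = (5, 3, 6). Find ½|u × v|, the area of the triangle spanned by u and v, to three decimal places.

i: (-3)·6 - (-1)·3 = -18 - (-3) = -15
j: (-1)·5 - 6·6 = -5 - 36 = -41
k: 6·3 - (-3)·5 = 18 - (-15) = 33
u × v = (-15, -41, 33)
|u × v| = √((-15)² + (-41)² + 33²) = √2995 ≈ 54.7266
area = ½ · 54.7266 ≈ 27.363

27.363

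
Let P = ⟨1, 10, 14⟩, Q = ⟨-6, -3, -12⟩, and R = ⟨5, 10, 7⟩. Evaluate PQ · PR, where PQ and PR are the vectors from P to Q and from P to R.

PQ = Q − P = (-7, -13, -26)
PR = R − P = (4, 0, -7)
PQ · PR = (-7)·4 + (-13)·0 + (-26)·(-7) = -28 + 0 + 182 = 154

154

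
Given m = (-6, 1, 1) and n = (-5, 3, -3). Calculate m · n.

30

m · n = (-6)·(-5) + 1·3 + 1·(-3) = 30 + 3 - 3 = 30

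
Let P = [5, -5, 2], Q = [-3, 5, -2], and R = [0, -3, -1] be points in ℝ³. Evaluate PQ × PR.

PQ = (-8, 10, -4)
PR = (-5, 2, -3)
i: 10·(-3) - (-4)·2 = -30 - (-8) = -22
j: (-4)·(-5) - (-8)·(-3) = 20 - 24 = -4
k: (-8)·2 - 10·(-5) = -16 - (-50) = 34
PQ × PR = (-22, -4, 34)

(-22, -4, 34)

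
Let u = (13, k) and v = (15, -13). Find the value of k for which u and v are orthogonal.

15

u · v = 13·15 + k·(-13) = 195 - 13k
Set equal to 0: -13k = -195, so k = 15.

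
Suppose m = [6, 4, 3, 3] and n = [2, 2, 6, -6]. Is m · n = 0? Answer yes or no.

m · n = 6·2 + 4·2 + 3·6 + 3·(-6) = 12 + 8 + 18 - 18 = 20
Nonzero, so the vectors are not orthogonal.

no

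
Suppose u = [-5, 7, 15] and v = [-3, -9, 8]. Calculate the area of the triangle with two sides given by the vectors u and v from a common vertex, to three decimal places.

i: 7·8 - 15·(-9) = 56 - (-135) = 191
j: 15·(-3) - (-5)·8 = -45 - (-40) = -5
k: (-5)·(-9) - 7·(-3) = 45 - (-21) = 66
u × v = (191, -5, 66)
|u × v| = √(191² + (-5)² + 66²) = √40862 ≈ 202.1435
area = ½ · 202.1435 ≈ 101.072

101.072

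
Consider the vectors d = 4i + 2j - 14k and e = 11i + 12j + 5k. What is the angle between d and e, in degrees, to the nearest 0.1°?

90.5

d · e = 4·11 + 2·12 + (-14)·5 = 44 + 24 - 70 = -2
|d|² = 16 + 4 + 196 = 216,  |d| = √216 ≈ 14.696938
|e|² = 121 + 144 + 25 = 290,  |e| = √290 ≈ 17.029386
cos θ = -2 / (14.696938 · 17.029386) ≈ -0.00799
θ = arccos(-0.00799) ≈ 90.5°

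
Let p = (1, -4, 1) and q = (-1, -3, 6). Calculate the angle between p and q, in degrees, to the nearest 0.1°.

53.8

p · q = 1·(-1) + (-4)·(-3) + 1·6 = -1 + 12 + 6 = 17
|p|² = 1 + 16 + 1 = 18,  |p| = √18 ≈ 4.242641
|q|² = 1 + 9 + 36 = 46,  |q| = √46 ≈ 6.782330
cos θ = 17 / (4.242641 · 6.782330) ≈ 0.59079
θ = arccos(0.59079) ≈ 53.8°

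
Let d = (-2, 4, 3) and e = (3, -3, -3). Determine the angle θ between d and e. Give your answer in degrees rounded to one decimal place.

164.8

d · e = (-2)·3 + 4·(-3) + 3·(-3) = -6 - 12 - 9 = -27
|d|² = 4 + 16 + 9 = 29,  |d| = √29 ≈ 5.385165
|e|² = 9 + 9 + 9 = 27,  |e| = √27 ≈ 5.196152
cos θ = -27 / (5.385165 · 5.196152) ≈ -0.96490
θ = arccos(-0.96490) ≈ 164.8°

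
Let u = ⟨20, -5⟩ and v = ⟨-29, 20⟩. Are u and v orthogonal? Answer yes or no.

u · v = 20·(-29) + (-5)·20 = -580 - 100 = -680
Nonzero, so the vectors are not orthogonal.

no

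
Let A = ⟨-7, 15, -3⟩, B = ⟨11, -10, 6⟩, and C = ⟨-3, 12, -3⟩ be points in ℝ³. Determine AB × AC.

(27, 36, 46)

AB = (18, -25, 9)
AC = (4, -3, 0)
i: (-25)·0 - 9·(-3) = 0 - (-27) = 27
j: 9·4 - 18·0 = 36 - 0 = 36
k: 18·(-3) - (-25)·4 = -54 - (-100) = 46
AB × AC = (27, 36, 46)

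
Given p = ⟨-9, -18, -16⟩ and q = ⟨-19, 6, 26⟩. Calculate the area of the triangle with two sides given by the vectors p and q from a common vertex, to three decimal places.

i: (-18)·26 - (-16)·6 = -468 - (-96) = -372
j: (-16)·(-19) - (-9)·26 = 304 - (-234) = 538
k: (-9)·6 - (-18)·(-19) = -54 - 342 = -396
p × q = (-372, 538, -396)
|p × q| = √((-372)² + 538² + (-396)²) = √584644 ≈ 764.6202
area = ½ · 764.6202 ≈ 382.310

382.310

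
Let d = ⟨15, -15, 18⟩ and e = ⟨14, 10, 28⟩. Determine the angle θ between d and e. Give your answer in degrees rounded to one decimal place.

d · e = 15·14 + (-15)·10 + 18·28 = 210 - 150 + 504 = 564
|d|² = 225 + 225 + 324 = 774,  |d| = √774 ≈ 27.820855
|e|² = 196 + 100 + 784 = 1080,  |e| = √1080 ≈ 32.863353
cos θ = 564 / (27.820855 · 32.863353) ≈ 0.61687
θ = arccos(0.61687) ≈ 51.9°

51.9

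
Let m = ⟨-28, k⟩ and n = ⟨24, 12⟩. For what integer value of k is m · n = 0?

m · n = (-28)·24 + k·12 = -672 + 12k
Set equal to 0: 12k = 672, so k = 56.

56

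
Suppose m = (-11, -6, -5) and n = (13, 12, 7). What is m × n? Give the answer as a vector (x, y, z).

i: (-6)·7 - (-5)·12 = -42 - (-60) = 18
j: (-5)·13 - (-11)·7 = -65 - (-77) = 12
k: (-11)·12 - (-6)·13 = -132 - (-78) = -54
m × n = (18, 12, -54)

(18, 12, -54)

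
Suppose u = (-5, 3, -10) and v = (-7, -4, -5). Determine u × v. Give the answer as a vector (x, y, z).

i: 3·(-5) - (-10)·(-4) = -15 - 40 = -55
j: (-10)·(-7) - (-5)·(-5) = 70 - 25 = 45
k: (-5)·(-4) - 3·(-7) = 20 - (-21) = 41
u × v = (-55, 45, 41)

(-55, 45, 41)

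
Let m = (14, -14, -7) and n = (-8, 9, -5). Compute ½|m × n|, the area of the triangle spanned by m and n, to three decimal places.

i: (-14)·(-5) - (-7)·9 = 70 - (-63) = 133
j: (-7)·(-8) - 14·(-5) = 56 - (-70) = 126
k: 14·9 - (-14)·(-8) = 126 - 112 = 14
m × n = (133, 126, 14)
|m × n| = √(133² + 126² + 14²) = √33761 ≈ 183.7417
area = ½ · 183.7417 ≈ 91.871

91.871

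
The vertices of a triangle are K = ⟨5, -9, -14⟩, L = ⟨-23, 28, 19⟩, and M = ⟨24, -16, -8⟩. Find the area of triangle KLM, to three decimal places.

523.040

KL = (-28, 37, 33),  KM = (19, -7, 6)
i: 37·6 - 33·(-7) = 222 - (-231) = 453
j: 33·19 - (-28)·6 = 627 - (-168) = 795
k: (-28)·(-7) - 37·19 = 196 - 703 = -507
KL × KM = (453, 795, -507)
|KL × KM| = √1094283 ≈ 1046.0798
area = ½ · 1046.0798 ≈ 523.040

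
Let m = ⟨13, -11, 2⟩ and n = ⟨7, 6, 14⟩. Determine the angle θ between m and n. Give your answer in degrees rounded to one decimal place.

79.4

m · n = 13·7 + (-11)·6 + 2·14 = 91 - 66 + 28 = 53
|m|² = 169 + 121 + 4 = 294,  |m| = √294 ≈ 17.146428
|n|² = 49 + 36 + 196 = 281,  |n| = √281 ≈ 16.763055
cos θ = 53 / (17.146428 · 16.763055) ≈ 0.18439
θ = arccos(0.18439) ≈ 79.4°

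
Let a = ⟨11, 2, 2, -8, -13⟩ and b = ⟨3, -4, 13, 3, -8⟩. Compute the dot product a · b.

131

a · b = 11·3 + 2·(-4) + 2·13 + (-8)·3 + (-13)·(-8) = 33 - 8 + 26 - 24 + 104 = 131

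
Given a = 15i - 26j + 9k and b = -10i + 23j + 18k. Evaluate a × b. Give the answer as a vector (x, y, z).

(-675, -360, 85)

i: (-26)·18 - 9·23 = -468 - 207 = -675
j: 9·(-10) - 15·18 = -90 - 270 = -360
k: 15·23 - (-26)·(-10) = 345 - 260 = 85
a × b = (-675, -360, 85)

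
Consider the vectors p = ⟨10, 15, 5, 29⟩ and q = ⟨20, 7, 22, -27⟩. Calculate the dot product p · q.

-368

p · q = 10·20 + 15·7 + 5·22 + 29·(-27) = 200 + 105 + 110 - 783 = -368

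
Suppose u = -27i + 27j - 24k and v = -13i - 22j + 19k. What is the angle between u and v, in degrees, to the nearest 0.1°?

u · v = (-27)·(-13) + 27·(-22) + (-24)·19 = 351 - 594 - 456 = -699
|u|² = 729 + 729 + 576 = 2034,  |u| = √2034 ≈ 45.099889
|v|² = 169 + 484 + 361 = 1014,  |v| = √1014 ≈ 31.843367
cos θ = -699 / (45.099889 · 31.843367) ≈ -0.48672
θ = arccos(-0.48672) ≈ 119.1°

119.1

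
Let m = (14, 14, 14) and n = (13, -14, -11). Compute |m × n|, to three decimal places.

507.488

i: 14·(-11) - 14·(-14) = -154 - (-196) = 42
j: 14·13 - 14·(-11) = 182 - (-154) = 336
k: 14·(-14) - 14·13 = -196 - 182 = -378
m × n = (42, 336, -378)
|m × n| = √(42² + 336² + (-378)²) = √257544 ≈ 507.4879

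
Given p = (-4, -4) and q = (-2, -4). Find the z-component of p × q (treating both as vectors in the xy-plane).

8

(-4)·(-4) - (-4)·(-2) = 16 - 8 = 8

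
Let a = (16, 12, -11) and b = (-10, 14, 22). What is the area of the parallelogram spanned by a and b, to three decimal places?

592.979

i: 12·22 - (-11)·14 = 264 - (-154) = 418
j: (-11)·(-10) - 16·22 = 110 - 352 = -242
k: 16·14 - 12·(-10) = 224 - (-120) = 344
a × b = (418, -242, 344)
|a × b| = √(418² + (-242)² + 344²) = √351624 ≈ 592.9789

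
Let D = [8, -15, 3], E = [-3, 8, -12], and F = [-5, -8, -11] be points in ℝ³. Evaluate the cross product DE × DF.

DE = (-11, 23, -15)
DF = (-13, 7, -14)
i: 23·(-14) - (-15)·7 = -322 - (-105) = -217
j: (-15)·(-13) - (-11)·(-14) = 195 - 154 = 41
k: (-11)·7 - 23·(-13) = -77 - (-299) = 222
DE × DF = (-217, 41, 222)

(-217, 41, 222)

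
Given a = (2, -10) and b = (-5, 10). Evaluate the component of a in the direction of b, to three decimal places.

-9.839

a · b = 2·(-5) + (-10)·10 = -10 - 100 = -110
|b| = √(25 + 100) = √125 ≈ 11.1803
comp_b a = -110 / √125 ≈ -9.839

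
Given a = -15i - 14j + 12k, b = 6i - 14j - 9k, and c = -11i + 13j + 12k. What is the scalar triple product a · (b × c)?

b × c:
i: (-14)·12 - (-9)·13 = -168 - (-117) = -51
j: (-9)·(-11) - 6·12 = 99 - 72 = 27
k: 6·13 - (-14)·(-11) = 78 - 154 = -76
b × c = (-51, 27, -76)
a · (b × c) = (-15)·(-51) + (-14)·27 + 12·(-76) = 765 - 378 - 912 = -525

-525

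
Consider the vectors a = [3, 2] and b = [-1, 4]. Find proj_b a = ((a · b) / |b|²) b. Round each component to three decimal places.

(-0.294, 1.176)

a · b = 3·(-1) + 2·4 = -3 + 8 = 5
|b|² = 1 + 16 = 17
proj_b a = (5/17) · (-1, 4) ≈ (-0.294, 1.176)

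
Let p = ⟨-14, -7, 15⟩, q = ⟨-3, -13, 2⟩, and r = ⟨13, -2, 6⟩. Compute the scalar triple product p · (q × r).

q × r:
i: (-13)·6 - 2·(-2) = -78 - (-4) = -74
j: 2·13 - (-3)·6 = 26 - (-18) = 44
k: (-3)·(-2) - (-13)·13 = 6 - (-169) = 175
q × r = (-74, 44, 175)
p · (q × r) = (-14)·(-74) + (-7)·44 + 15·175 = 1036 - 308 + 2625 = 3353

3353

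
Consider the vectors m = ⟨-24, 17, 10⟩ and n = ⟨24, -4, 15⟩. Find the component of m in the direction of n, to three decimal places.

-17.283

m · n = (-24)·24 + 17·(-4) + 10·15 = -576 - 68 + 150 = -494
|n| = √(576 + 16 + 225) = √817 ≈ 28.5832
comp_n m = -494 / √817 ≈ -17.283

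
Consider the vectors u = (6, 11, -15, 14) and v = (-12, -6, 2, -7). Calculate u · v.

u · v = 6·(-12) + 11·(-6) + (-15)·2 + 14·(-7) = -72 - 66 - 30 - 98 = -266

-266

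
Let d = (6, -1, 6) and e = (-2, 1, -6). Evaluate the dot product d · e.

-49

d · e = 6·(-2) + (-1)·1 + 6·(-6) = -12 - 1 - 36 = -49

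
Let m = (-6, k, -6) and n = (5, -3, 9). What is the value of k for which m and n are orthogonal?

-28

m · n = (-6)·5 + k·(-3) + (-6)·9 = -84 - 3k
Set equal to 0: -3k = 84, so k = -28.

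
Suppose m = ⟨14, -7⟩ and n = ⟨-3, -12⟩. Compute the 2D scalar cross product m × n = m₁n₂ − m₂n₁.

-189

14·(-12) - (-7)·(-3) = -168 - 21 = -189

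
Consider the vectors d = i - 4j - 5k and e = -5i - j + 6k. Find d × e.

i: (-4)·6 - (-5)·(-1) = -24 - 5 = -29
j: (-5)·(-5) - 1·6 = 25 - 6 = 19
k: 1·(-1) - (-4)·(-5) = -1 - 20 = -21
d × e = (-29, 19, -21)

(-29, 19, -21)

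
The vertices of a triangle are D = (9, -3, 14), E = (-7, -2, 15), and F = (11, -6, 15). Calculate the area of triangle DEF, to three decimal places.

DE = (-16, 1, 1),  DF = (2, -3, 1)
i: 1·1 - 1·(-3) = 1 - (-3) = 4
j: 1·2 - (-16)·1 = 2 - (-16) = 18
k: (-16)·(-3) - 1·2 = 48 - 2 = 46
DE × DF = (4, 18, 46)
|DE × DF| = √2456 ≈ 49.5580
area = ½ · 49.5580 ≈ 24.779

24.779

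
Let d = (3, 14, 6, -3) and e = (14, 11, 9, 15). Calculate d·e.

205

d · e = 3·14 + 14·11 + 6·9 + (-3)·15 = 42 + 154 + 54 - 45 = 205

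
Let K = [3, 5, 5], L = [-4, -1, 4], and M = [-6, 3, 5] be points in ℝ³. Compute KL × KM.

(-2, 9, -40)

KL = (-7, -6, -1)
KM = (-9, -2, 0)
i: (-6)·0 - (-1)·(-2) = 0 - 2 = -2
j: (-1)·(-9) - (-7)·0 = 9 - 0 = 9
k: (-7)·(-2) - (-6)·(-9) = 14 - 54 = -40
KL × KM = (-2, 9, -40)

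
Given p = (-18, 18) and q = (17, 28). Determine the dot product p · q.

p · q = (-18)·17 + 18·28 = -306 + 504 = 198

198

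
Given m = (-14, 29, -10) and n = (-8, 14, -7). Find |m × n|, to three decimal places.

i: 29·(-7) - (-10)·14 = -203 - (-140) = -63
j: (-10)·(-8) - (-14)·(-7) = 80 - 98 = -18
k: (-14)·14 - 29·(-8) = -196 - (-232) = 36
m × n = (-63, -18, 36)
|m × n| = √((-63)² + (-18)² + 36²) = √5589 ≈ 74.7596

74.760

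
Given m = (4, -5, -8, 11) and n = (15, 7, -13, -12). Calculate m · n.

-3

m · n = 4·15 + (-5)·7 + (-8)·(-13) + 11·(-12) = 60 - 35 + 104 - 132 = -3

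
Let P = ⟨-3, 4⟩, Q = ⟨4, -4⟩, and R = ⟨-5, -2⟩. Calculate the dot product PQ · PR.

34

PQ = Q − P = (7, -8)
PR = R − P = (-2, -6)
PQ · PR = 7·(-2) + (-8)·(-6) = -14 + 48 = 34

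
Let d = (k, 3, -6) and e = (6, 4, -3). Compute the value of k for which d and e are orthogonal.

d · e = k·6 + 3·4 + (-6)·(-3) = 30 + 6k
Set equal to 0: 6k = -30, so k = -5.

-5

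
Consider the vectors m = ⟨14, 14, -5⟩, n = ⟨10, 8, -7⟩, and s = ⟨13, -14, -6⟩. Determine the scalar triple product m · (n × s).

-1258

n × s:
i: 8·(-6) - (-7)·(-14) = -48 - 98 = -146
j: (-7)·13 - 10·(-6) = -91 - (-60) = -31
k: 10·(-14) - 8·13 = -140 - 104 = -244
n × s = (-146, -31, -244)
m · (n × s) = 14·(-146) + 14·(-31) + (-5)·(-244) = -2044 - 434 + 1220 = -1258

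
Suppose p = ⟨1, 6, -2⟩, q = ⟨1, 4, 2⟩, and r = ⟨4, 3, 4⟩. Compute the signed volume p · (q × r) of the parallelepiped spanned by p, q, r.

60

q × r:
i: 4·4 - 2·3 = 16 - 6 = 10
j: 2·4 - 1·4 = 8 - 4 = 4
k: 1·3 - 4·4 = 3 - 16 = -13
q × r = (10, 4, -13)
p · (q × r) = 1·10 + 6·4 + (-2)·(-13) = 10 + 24 + 26 = 60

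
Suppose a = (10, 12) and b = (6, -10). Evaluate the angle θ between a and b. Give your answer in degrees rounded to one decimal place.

a · b = 10·6 + 12·(-10) = 60 - 120 = -60
|a|² = 100 + 144 = 244,  |a| = √244 ≈ 15.620499
|b|² = 36 + 100 = 136,  |b| = √136 ≈ 11.661904
cos θ = -60 / (15.620499 · 11.661904) ≈ -0.32937
θ = arccos(-0.32937) ≈ 109.2°

109.2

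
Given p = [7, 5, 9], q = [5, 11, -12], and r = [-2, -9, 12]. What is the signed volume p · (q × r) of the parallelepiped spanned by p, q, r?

-219

q × r:
i: 11·12 - (-12)·(-9) = 132 - 108 = 24
j: (-12)·(-2) - 5·12 = 24 - 60 = -36
k: 5·(-9) - 11·(-2) = -45 - (-22) = -23
q × r = (24, -36, -23)
p · (q × r) = 7·24 + 5·(-36) + 9·(-23) = 168 - 180 - 207 = -219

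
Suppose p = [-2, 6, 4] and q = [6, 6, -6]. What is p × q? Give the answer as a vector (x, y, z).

i: 6·(-6) - 4·6 = -36 - 24 = -60
j: 4·6 - (-2)·(-6) = 24 - 12 = 12
k: (-2)·6 - 6·6 = -12 - 36 = -48
p × q = (-60, 12, -48)

(-60, 12, -48)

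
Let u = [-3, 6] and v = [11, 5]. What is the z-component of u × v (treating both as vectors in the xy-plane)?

-81

(-3)·5 - 6·11 = -15 - 66 = -81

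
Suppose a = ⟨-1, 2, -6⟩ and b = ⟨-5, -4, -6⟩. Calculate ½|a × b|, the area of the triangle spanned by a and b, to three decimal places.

22.738

i: 2·(-6) - (-6)·(-4) = -12 - 24 = -36
j: (-6)·(-5) - (-1)·(-6) = 30 - 6 = 24
k: (-1)·(-4) - 2·(-5) = 4 - (-10) = 14
a × b = (-36, 24, 14)
|a × b| = √((-36)² + 24² + 14²) = √2068 ≈ 45.4753
area = ½ · 45.4753 ≈ 22.738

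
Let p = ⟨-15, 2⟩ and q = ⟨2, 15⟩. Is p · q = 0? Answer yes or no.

p · q = (-15)·2 + 2·15 = -30 + 30 = 0
Zero, so the vectors are orthogonal.

yes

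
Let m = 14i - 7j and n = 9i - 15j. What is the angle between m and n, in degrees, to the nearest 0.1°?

m · n = 14·9 + (-7)·(-15) = 126 + 105 = 231
|m|² = 196 + 49 = 245,  |m| = √245 ≈ 15.652476
|n|² = 81 + 225 = 306,  |n| = √306 ≈ 17.492856
cos θ = 231 / (15.652476 · 17.492856) ≈ 0.84366
θ = arccos(0.84366) ≈ 32.5°

32.5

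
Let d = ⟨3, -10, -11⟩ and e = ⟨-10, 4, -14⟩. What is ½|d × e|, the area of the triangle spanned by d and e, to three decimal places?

127.185

i: (-10)·(-14) - (-11)·4 = 140 - (-44) = 184
j: (-11)·(-10) - 3·(-14) = 110 - (-42) = 152
k: 3·4 - (-10)·(-10) = 12 - 100 = -88
d × e = (184, 152, -88)
|d × e| = √(184² + 152² + (-88)²) = √64704 ≈ 254.3698
area = ½ · 254.3698 ≈ 127.185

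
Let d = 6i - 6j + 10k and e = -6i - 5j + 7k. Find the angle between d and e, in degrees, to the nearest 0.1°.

d · e = 6·(-6) + (-6)·(-5) + 10·7 = -36 + 30 + 70 = 64
|d|² = 36 + 36 + 100 = 172,  |d| = √172 ≈ 13.114877
|e|² = 36 + 25 + 49 = 110,  |e| = √110 ≈ 10.488088
cos θ = 64 / (13.114877 · 10.488088) ≈ 0.46529
θ = arccos(0.46529) ≈ 62.3°

62.3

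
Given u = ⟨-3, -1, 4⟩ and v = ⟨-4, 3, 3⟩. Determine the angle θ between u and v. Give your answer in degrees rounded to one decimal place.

u · v = (-3)·(-4) + (-1)·3 + 4·3 = 12 - 3 + 12 = 21
|u|² = 9 + 1 + 16 = 26,  |u| = √26 ≈ 5.099020
|v|² = 16 + 9 + 9 = 34,  |v| = √34 ≈ 5.830952
cos θ = 21 / (5.099020 · 5.830952) ≈ 0.70631
θ = arccos(0.70631) ≈ 45.1°

45.1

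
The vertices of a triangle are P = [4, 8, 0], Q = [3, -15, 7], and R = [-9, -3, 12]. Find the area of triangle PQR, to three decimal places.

PQ = (-1, -23, 7),  PR = (-13, -11, 12)
i: (-23)·12 - 7·(-11) = -276 - (-77) = -199
j: 7·(-13) - (-1)·12 = -91 - (-12) = -79
k: (-1)·(-11) - (-23)·(-13) = 11 - 299 = -288
PQ × PR = (-199, -79, -288)
|PQ × PR| = √128786 ≈ 358.8677
area = ½ · 358.8677 ≈ 179.434

179.434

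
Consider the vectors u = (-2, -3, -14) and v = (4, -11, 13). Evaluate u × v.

i: (-3)·13 - (-14)·(-11) = -39 - 154 = -193
j: (-14)·4 - (-2)·13 = -56 - (-26) = -30
k: (-2)·(-11) - (-3)·4 = 22 - (-12) = 34
u × v = (-193, -30, 34)

(-193, -30, 34)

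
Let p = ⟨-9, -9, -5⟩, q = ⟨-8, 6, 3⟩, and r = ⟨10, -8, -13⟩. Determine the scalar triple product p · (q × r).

q × r:
i: 6·(-13) - 3·(-8) = -78 - (-24) = -54
j: 3·10 - (-8)·(-13) = 30 - 104 = -74
k: (-8)·(-8) - 6·10 = 64 - 60 = 4
q × r = (-54, -74, 4)
p · (q × r) = (-9)·(-54) + (-9)·(-74) + (-5)·4 = 486 + 666 - 20 = 1132

1132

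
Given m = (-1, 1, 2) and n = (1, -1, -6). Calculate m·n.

-14

m · n = (-1)·1 + 1·(-1) + 2·(-6) = -1 - 1 - 12 = -14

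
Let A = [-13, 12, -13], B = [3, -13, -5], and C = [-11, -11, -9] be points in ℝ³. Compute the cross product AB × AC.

AB = (16, -25, 8)
AC = (2, -23, 4)
i: (-25)·4 - 8·(-23) = -100 - (-184) = 84
j: 8·2 - 16·4 = 16 - 64 = -48
k: 16·(-23) - (-25)·2 = -368 - (-50) = -318
AB × AC = (84, -48, -318)

(84, -48, -318)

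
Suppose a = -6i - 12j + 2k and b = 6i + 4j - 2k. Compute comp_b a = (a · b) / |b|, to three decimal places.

-11.759

a · b = (-6)·6 + (-12)·4 + 2·(-2) = -36 - 48 - 4 = -88
|b| = √(36 + 16 + 4) = √56 ≈ 7.4833
comp_b a = -88 / √56 ≈ -11.759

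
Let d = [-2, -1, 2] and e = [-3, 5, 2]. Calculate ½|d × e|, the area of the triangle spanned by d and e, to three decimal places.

i: (-1)·2 - 2·5 = -2 - 10 = -12
j: 2·(-3) - (-2)·2 = -6 - (-4) = -2
k: (-2)·5 - (-1)·(-3) = -10 - 3 = -13
d × e = (-12, -2, -13)
|d × e| = √((-12)² + (-2)² + (-13)²) = √317 ≈ 17.8045
area = ½ · 17.8045 ≈ 8.902

8.902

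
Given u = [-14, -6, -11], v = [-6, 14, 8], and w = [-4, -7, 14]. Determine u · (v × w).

v × w:
i: 14·14 - 8·(-7) = 196 - (-56) = 252
j: 8·(-4) - (-6)·14 = -32 - (-84) = 52
k: (-6)·(-7) - 14·(-4) = 42 - (-56) = 98
v × w = (252, 52, 98)
u · (v × w) = (-14)·252 + (-6)·52 + (-11)·98 = -3528 - 312 - 1078 = -4918

-4918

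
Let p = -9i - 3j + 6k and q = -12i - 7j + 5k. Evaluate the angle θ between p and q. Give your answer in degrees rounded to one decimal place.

p · q = (-9)·(-12) + (-3)·(-7) + 6·5 = 108 + 21 + 30 = 159
|p|² = 81 + 9 + 36 = 126,  |p| = √126 ≈ 11.224972
|q|² = 144 + 49 + 25 = 218,  |q| = √218 ≈ 14.764823
cos θ = 159 / (11.224972 · 14.764823) ≈ 0.95936
θ = arccos(0.95936) ≈ 16.4°

16.4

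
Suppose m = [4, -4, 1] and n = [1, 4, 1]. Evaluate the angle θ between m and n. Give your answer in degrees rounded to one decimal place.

116.8

m · n = 4·1 + (-4)·4 + 1·1 = 4 - 16 + 1 = -11
|m|² = 16 + 16 + 1 = 33,  |m| = √33 ≈ 5.744563
|n|² = 1 + 16 + 1 = 18,  |n| = √18 ≈ 4.242641
cos θ = -11 / (5.744563 · 4.242641) ≈ -0.45134
θ = arccos(-0.45134) ≈ 116.8°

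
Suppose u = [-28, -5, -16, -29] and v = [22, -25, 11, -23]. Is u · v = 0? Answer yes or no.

yes

u · v = (-28)·22 + (-5)·(-25) + (-16)·11 + (-29)·(-23) = -616 + 125 - 176 + 667 = 0
Zero, so the vectors are orthogonal.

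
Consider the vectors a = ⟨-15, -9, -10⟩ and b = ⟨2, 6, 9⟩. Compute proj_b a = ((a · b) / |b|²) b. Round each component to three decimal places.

(-2.876, -8.628, -12.942)

a · b = (-15)·2 + (-9)·6 + (-10)·9 = -30 - 54 - 90 = -174
|b|² = 4 + 36 + 81 = 121
proj_b a = (-174/121) · (2, 6, 9) ≈ (-2.876, -8.628, -12.942)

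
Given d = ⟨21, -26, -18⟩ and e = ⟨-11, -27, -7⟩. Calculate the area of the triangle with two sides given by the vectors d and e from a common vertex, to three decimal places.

i: (-26)·(-7) - (-18)·(-27) = 182 - 486 = -304
j: (-18)·(-11) - 21·(-7) = 198 - (-147) = 345
k: 21·(-27) - (-26)·(-11) = -567 - 286 = -853
d × e = (-304, 345, -853)
|d × e| = √((-304)² + 345² + (-853)²) = √939050 ≈ 969.0459
area = ½ · 969.0459 ≈ 484.523

484.523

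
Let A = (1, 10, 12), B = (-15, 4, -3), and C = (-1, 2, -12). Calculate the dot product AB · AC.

AB = B − A = (-16, -6, -15)
AC = C − A = (-2, -8, -24)
AB · AC = (-16)·(-2) + (-6)·(-8) + (-15)·(-24) = 32 + 48 + 360 = 440

440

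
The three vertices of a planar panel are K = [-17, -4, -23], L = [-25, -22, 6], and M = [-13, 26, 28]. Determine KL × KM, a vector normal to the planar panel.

KL = (-8, -18, 29)
KM = (4, 30, 51)
i: (-18)·51 - 29·30 = -918 - 870 = -1788
j: 29·4 - (-8)·51 = 116 - (-408) = 524
k: (-8)·30 - (-18)·4 = -240 - (-72) = -168
KL × KM = (-1788, 524, -168)

(-1788, 524, -168)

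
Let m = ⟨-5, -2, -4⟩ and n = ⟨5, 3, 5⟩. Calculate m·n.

-51

m · n = (-5)·5 + (-2)·3 + (-4)·5 = -25 - 6 - 20 = -51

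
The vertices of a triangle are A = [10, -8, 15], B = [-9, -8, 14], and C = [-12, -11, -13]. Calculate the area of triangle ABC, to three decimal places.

AB = (-19, 0, -1),  AC = (-22, -3, -28)
i: 0·(-28) - (-1)·(-3) = 0 - 3 = -3
j: (-1)·(-22) - (-19)·(-28) = 22 - 532 = -510
k: (-19)·(-3) - 0·(-22) = 57 - 0 = 57
AB × AC = (-3, -510, 57)
|AB × AC| = √263358 ≈ 513.1842
area = ½ · 513.1842 ≈ 256.592

256.592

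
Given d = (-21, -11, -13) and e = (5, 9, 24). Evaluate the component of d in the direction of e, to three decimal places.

-19.759

d · e = (-21)·5 + (-11)·9 + (-13)·24 = -105 - 99 - 312 = -516
|e| = √(25 + 81 + 576) = √682 ≈ 26.1151
comp_e d = -516 / √682 ≈ -19.759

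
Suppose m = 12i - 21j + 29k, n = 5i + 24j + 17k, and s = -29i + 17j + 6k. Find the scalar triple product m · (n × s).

n × s:
i: 24·6 - 17·17 = 144 - 289 = -145
j: 17·(-29) - 5·6 = -493 - 30 = -523
k: 5·17 - 24·(-29) = 85 - (-696) = 781
n × s = (-145, -523, 781)
m · (n × s) = 12·(-145) + (-21)·(-523) + 29·781 = -1740 + 10983 + 22649 = 31892

31892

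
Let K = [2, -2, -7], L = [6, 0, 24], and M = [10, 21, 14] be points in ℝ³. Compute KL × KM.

KL = (4, 2, 31)
KM = (8, 23, 21)
i: 2·21 - 31·23 = 42 - 713 = -671
j: 31·8 - 4·21 = 248 - 84 = 164
k: 4·23 - 2·8 = 92 - 16 = 76
KL × KM = (-671, 164, 76)

(-671, 164, 76)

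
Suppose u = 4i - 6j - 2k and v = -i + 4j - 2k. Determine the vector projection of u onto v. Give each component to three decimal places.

(1.143, -4.571, 2.286)

u · v = 4·(-1) + (-6)·4 + (-2)·(-2) = -4 - 24 + 4 = -24
|v|² = 1 + 16 + 4 = 21
proj_v u = (-24/21) · (-1, 4, -2) ≈ (1.143, -4.571, 2.286)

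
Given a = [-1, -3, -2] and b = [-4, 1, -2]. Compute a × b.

(8, 6, -13)

i: (-3)·(-2) - (-2)·1 = 6 - (-2) = 8
j: (-2)·(-4) - (-1)·(-2) = 8 - 2 = 6
k: (-1)·1 - (-3)·(-4) = -1 - 12 = -13
a × b = (8, 6, -13)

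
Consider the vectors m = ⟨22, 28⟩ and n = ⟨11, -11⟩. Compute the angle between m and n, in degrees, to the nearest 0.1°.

m · n = 22·11 + 28·(-11) = 242 - 308 = -66
|m|² = 484 + 784 = 1268,  |m| = √1268 ≈ 35.608988
|n|² = 121 + 121 = 242,  |n| = √242 ≈ 15.556349
cos θ = -66 / (35.608988 · 15.556349) ≈ -0.11915
θ = arccos(-0.11915) ≈ 96.8°

96.8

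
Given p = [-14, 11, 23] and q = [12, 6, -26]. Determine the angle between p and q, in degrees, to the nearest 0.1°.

145.3

p · q = (-14)·12 + 11·6 + 23·(-26) = -168 + 66 - 598 = -700
|p|² = 196 + 121 + 529 = 846,  |p| = √846 ≈ 29.086079
|q|² = 144 + 36 + 676 = 856,  |q| = √856 ≈ 29.257478
cos θ = -700 / (29.086079 · 29.257478) ≈ -0.82258
θ = arccos(-0.82258) ≈ 145.3°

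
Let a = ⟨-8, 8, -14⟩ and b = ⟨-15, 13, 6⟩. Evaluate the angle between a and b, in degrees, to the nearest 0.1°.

a · b = (-8)·(-15) + 8·13 + (-14)·6 = 120 + 104 - 84 = 140
|a|² = 64 + 64 + 196 = 324,  |a| = √324 ≈ 18.000000
|b|² = 225 + 169 + 36 = 430,  |b| = √430 ≈ 20.736441
cos θ = 140 / (18.000000 · 20.736441) ≈ 0.37508
θ = arccos(0.37508) ≈ 68.0°

68.0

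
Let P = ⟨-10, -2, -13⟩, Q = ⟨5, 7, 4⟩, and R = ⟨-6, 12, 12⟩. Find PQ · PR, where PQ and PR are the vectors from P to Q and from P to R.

PQ = Q − P = (15, 9, 17)
PR = R − P = (4, 14, 25)
PQ · PR = 15·4 + 9·14 + 17·25 = 60 + 126 + 425 = 611

611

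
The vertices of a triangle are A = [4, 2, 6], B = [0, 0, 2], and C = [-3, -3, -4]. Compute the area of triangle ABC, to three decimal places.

AB = (-4, -2, -4),  AC = (-7, -5, -10)
i: (-2)·(-10) - (-4)·(-5) = 20 - 20 = 0
j: (-4)·(-7) - (-4)·(-10) = 28 - 40 = -12
k: (-4)·(-5) - (-2)·(-7) = 20 - 14 = 6
AB × AC = (0, -12, 6)
|AB × AC| = √180 ≈ 13.4164
area = ½ · 13.4164 ≈ 6.708

6.708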